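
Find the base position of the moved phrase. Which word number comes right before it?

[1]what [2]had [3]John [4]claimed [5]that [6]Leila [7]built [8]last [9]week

7

The displaced element is "what" (word 1).
It is linked across 1 clause boundary (that).
It functions as the direct object of "built", so the gap sits immediately after word 7 ("built").
Base order: John had claimed that Leila built what last week.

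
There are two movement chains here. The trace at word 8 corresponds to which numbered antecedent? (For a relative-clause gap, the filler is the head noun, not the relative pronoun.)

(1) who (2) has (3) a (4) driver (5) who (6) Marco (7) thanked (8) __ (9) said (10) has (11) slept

4

The marked gap is inside the relative clause, the direct object of "thanked".
Its filler is the head noun "driver" (via "who"), at word 4.
(The other dependency links word 1 to a gap after word 9.)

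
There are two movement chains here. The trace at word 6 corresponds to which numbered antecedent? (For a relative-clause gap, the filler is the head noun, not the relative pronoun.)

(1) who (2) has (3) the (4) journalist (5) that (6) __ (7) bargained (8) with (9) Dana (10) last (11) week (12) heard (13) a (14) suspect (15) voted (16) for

The marked gap is inside the relative clause, the subject of "bargained".
Its filler is the head noun "journalist" (via "that"), at word 4.
(The other dependency links word 1 to a gap after word 16.)

4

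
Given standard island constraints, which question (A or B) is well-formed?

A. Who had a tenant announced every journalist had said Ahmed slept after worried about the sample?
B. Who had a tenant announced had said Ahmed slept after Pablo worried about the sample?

B

In A, the wh-phrase is extracted from inside an adjunct island (introduced by "after"), which blocks movement.
In B, the extraction path crosses only that-complement boundaries, which are transparent.
So B is grammatical.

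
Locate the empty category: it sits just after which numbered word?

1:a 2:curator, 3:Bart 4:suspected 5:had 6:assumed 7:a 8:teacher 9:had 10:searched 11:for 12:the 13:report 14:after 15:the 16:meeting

4

The displaced element is "a curator" (word 2).
It is linked across 1 clause boundary (Ø).
It functions as the subject of "assumed", so the gap sits immediately after word 4 ("suspected").
Base order: Bart suspected that a curator had assumed a teacher had searched for the report after the meeting.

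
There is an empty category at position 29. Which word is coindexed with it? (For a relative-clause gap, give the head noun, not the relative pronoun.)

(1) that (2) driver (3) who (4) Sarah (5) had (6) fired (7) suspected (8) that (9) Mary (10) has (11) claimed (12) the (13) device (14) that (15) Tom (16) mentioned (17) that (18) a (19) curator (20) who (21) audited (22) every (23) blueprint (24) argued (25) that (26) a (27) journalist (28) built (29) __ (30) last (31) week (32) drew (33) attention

The gap at 29 is the object of "built", inside a relative clause.
The relative pronoun is "that" (word 14); it is bound by the head noun immediately before it.
Its filler is the head noun "device", at word 13.

13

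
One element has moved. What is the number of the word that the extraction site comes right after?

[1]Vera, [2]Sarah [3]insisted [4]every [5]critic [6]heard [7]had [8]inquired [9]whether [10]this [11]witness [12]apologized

The displaced element is "Vera" (word 1).
It is linked across 2 clause boundaries (Ø → Ø).
It functions as the subject of "inquired", so the gap sits immediately after word 6 ("heard").
Base order: Sarah insisted every critic heard Vera had inquired whether this witness apologized.

6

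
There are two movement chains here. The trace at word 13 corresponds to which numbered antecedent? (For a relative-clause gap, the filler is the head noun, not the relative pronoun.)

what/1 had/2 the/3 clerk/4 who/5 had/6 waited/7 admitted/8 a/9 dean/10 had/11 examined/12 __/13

The marked gap is the direct object of "examined".
Its filler is the fronted wh-phrase "what", at word 1.
(The other dependency links word 4 to a gap after word 5.)

1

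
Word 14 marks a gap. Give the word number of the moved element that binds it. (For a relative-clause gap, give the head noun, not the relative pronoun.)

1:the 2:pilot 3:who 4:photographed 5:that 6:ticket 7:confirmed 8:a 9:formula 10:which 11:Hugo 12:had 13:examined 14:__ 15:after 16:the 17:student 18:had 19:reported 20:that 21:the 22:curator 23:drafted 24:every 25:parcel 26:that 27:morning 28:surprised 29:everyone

9

The gap at 14 is the object of "examined", inside a relative clause.
The relative pronoun is "which" (word 10); it is bound by the head noun immediately before it.
Its filler is the head noun "formula", at word 9.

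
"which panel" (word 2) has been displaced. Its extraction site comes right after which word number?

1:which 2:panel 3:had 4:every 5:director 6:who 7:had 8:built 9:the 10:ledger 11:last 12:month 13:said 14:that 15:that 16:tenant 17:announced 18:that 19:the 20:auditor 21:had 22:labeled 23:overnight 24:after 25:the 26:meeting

22

The displaced element is "which panel" (word 2).
It is linked across 2 clause boundaries (that → that).
It functions as the direct object of "labeled", so the gap sits immediately after word 22 ("labeled").
Base order: Every director who had built the ledger last month had said that that tenant announced that the auditor had labeled which panel overnight after the meeting.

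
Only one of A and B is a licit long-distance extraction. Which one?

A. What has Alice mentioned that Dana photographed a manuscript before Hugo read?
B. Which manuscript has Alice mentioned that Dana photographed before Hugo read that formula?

In A, the wh-phrase is extracted from inside an adjunct island (introduced by "before"), which blocks movement.
In B, the extraction path crosses only that-complement boundaries, which are transparent.
So B is grammatical.

B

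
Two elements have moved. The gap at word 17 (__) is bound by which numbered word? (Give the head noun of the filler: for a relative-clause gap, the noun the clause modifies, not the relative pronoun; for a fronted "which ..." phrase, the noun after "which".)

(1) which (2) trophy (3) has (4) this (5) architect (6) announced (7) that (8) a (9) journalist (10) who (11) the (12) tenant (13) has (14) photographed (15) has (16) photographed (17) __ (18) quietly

2

The marked gap is the direct object of "photographed".
Its filler is the fronted wh-phrase "which trophy", at word 2.
(The other dependency links word 9 to a gap after word 14.)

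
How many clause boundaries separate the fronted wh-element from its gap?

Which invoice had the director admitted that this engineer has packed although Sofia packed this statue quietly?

1

"which invoice" is extracted from the object of "packed".
Boundaries crossed, outermost first: [that] — 1 in total.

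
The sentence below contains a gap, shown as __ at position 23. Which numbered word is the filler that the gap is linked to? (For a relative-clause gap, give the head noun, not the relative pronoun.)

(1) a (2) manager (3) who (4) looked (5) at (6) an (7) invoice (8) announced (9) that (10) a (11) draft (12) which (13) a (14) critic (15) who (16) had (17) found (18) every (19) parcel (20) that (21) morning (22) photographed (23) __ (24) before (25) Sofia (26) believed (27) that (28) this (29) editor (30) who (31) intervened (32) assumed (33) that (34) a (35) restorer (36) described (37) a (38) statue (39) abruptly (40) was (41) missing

11

The gap at 23 is the object of "photographed", inside a relative clause.
The relative pronoun is "which" (word 12); it is bound by the head noun immediately before it.
Its filler is the head noun "draft", at word 11.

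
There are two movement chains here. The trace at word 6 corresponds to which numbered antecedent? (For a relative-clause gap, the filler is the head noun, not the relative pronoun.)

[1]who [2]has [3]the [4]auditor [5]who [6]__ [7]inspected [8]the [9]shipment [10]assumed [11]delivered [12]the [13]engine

The marked gap is inside the relative clause, the subject of "inspected".
Its filler is the head noun "auditor" (via "who"), at word 4.
(The other dependency links word 1 to a gap after word 10.)

4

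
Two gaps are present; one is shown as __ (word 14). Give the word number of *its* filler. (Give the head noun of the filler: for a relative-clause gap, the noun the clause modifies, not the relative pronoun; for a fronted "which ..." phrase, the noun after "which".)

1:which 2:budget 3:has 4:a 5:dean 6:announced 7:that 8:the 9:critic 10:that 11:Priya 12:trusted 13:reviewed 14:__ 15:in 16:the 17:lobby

2

The marked gap is the direct object of "reviewed".
Its filler is the fronted wh-phrase "which budget", at word 2.
(The other dependency links word 9 to a gap after word 12.)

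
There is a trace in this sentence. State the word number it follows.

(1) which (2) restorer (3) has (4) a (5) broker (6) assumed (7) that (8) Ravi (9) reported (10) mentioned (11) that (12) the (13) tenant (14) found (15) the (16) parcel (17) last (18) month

The displaced element is "which restorer" (word 2).
It is linked across 2 clause boundaries (that → Ø).
It functions as the subject of "mentioned", so the gap sits immediately after word 9 ("reported").
Base order: A broker has assumed that Ravi reported that which restorer mentioned that the tenant found the parcel last month.

9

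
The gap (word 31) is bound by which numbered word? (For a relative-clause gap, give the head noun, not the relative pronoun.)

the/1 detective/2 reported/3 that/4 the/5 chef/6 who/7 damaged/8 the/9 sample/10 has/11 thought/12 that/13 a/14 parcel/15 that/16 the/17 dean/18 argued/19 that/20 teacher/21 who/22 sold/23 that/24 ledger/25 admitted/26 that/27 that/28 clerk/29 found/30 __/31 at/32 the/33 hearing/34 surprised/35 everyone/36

15

The gap at 31 is the object of "found", inside a relative clause.
The relative pronoun is "that" (word 16); it is bound by the head noun immediately before it.
Its filler is the head noun "parcel", at word 15.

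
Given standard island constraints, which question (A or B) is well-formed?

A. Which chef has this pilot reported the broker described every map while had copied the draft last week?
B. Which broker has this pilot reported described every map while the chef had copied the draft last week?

In A, the wh-phrase is extracted from inside an adjunct island (introduced by "while"), which blocks movement.
In B, the extraction path crosses only that-complement boundaries, which are transparent.
So B is grammatical.

B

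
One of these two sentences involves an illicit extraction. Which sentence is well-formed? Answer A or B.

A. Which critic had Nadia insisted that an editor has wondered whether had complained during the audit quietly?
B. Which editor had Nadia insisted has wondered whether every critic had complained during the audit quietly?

B

In A, the wh-phrase is extracted from inside a wh-island (introduced by "whether"), which blocks movement.
In B, the extraction path crosses only that-complement boundaries, which are transparent.
So B is grammatical.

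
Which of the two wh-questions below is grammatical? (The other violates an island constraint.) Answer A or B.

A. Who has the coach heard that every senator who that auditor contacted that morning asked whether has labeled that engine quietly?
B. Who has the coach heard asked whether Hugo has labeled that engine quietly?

In A, the wh-phrase is extracted from inside a wh-island (introduced by "whether"), which blocks movement.
In B, the extraction path crosses only that-complement boundaries, which are transparent.
So B is grammatical.

B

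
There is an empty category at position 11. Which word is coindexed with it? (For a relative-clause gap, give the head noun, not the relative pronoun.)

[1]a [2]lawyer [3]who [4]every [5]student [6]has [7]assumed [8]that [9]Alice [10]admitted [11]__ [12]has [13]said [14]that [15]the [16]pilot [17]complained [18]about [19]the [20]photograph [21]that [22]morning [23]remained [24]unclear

2

The gap at 11 is the subject of "said", inside a relative clause.
The relative pronoun is "who" (word 3); it is bound by the head noun immediately before it.
Its filler is the head noun "lawyer", at word 2.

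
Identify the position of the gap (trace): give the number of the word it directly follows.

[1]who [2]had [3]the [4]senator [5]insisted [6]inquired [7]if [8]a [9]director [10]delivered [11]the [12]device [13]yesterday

The displaced element is "who" (word 1).
It is linked across 1 clause boundary (Ø).
It functions as the subject of "inquired", so the gap sits immediately after word 5 ("insisted").
Base order: The senator had insisted that who inquired if a director delivered the device yesterday.

5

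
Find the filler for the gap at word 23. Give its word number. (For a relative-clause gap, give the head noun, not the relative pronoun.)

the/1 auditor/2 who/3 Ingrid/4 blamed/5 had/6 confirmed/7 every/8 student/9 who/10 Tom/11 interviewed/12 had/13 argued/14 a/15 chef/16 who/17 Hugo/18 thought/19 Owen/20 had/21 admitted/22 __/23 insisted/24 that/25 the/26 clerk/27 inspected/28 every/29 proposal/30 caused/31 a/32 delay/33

The gap at 23 is the subject of "insisted", inside a relative clause.
The relative pronoun is "who" (word 17); it is bound by the head noun immediately before it.
Its filler is the head noun "chef", at word 16.

16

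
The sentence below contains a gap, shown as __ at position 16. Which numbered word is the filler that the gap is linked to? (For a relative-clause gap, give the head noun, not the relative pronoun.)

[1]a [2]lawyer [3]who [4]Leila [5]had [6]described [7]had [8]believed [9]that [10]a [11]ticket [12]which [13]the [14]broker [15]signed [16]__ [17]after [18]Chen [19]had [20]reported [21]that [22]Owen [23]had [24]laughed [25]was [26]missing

11

The gap at 16 is the object of "signed", inside a relative clause.
The relative pronoun is "which" (word 12); it is bound by the head noun immediately before it.
Its filler is the head noun "ticket", at word 11.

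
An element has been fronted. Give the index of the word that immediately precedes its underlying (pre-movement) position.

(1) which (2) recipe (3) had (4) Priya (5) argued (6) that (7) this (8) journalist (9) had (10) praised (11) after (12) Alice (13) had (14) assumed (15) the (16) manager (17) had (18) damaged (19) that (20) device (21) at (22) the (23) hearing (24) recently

10

The displaced element is "which recipe" (word 2).
It is linked across 1 clause boundary (that).
It functions as the direct object of "praised", so the gap sits immediately after word 10 ("praised").
Base order: Priya had argued that this journalist had praised which recipe after Alice had assumed the manager had damaged that device at the hearing recently.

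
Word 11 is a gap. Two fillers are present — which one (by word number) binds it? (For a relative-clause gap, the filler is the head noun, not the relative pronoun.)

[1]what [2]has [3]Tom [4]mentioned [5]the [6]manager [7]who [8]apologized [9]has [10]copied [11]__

The marked gap is the direct object of "copied".
Its filler is the fronted wh-phrase "what", at word 1.
(The other dependency links word 6 to a gap after word 7.)

1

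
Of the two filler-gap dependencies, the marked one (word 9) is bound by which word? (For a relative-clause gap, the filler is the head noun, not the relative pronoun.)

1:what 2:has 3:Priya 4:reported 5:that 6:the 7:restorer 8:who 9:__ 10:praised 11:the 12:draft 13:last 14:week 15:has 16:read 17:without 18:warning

The marked gap is inside the relative clause, the subject of "praised".
Its filler is the head noun "restorer" (via "who"), at word 7.
(The other dependency links word 1 to a gap after word 16.)

7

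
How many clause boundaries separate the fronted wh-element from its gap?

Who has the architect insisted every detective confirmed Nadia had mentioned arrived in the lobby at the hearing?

"who" is extracted from the subject of "arrived".
Boundaries crossed, outermost first: [Ø], [Ø], [Ø] — 3 in total.

3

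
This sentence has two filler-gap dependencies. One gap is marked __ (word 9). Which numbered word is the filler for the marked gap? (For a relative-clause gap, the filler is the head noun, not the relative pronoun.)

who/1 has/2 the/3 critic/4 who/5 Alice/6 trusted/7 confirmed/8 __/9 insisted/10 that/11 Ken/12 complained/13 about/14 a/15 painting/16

1

The marked gap is the subject of "insisted".
Its filler is the fronted wh-phrase "who", at word 1.
(The other dependency links word 4 to a gap after word 7.)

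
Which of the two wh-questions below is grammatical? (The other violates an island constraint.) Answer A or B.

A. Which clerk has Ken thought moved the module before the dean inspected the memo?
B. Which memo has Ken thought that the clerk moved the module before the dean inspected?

A

In B, the wh-phrase is extracted from inside an adjunct island (introduced by "before"), which blocks movement.
In A, the extraction path crosses only that-complement boundaries, which are transparent.
So A is grammatical.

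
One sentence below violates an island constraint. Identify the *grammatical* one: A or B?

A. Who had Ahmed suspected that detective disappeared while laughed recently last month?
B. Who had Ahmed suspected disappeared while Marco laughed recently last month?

B

In A, the wh-phrase is extracted from inside an adjunct island (introduced by "while"), which blocks movement.
In B, the extraction path crosses only that-complement boundaries, which are transparent.
So B is grammatical.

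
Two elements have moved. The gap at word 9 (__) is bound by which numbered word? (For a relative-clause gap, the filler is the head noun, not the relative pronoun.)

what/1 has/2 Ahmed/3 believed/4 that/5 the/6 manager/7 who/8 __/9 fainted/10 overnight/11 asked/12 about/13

7

The marked gap is inside the relative clause, the subject of "fainted".
Its filler is the head noun "manager" (via "who"), at word 7.
(The other dependency links word 1 to a gap after word 13.)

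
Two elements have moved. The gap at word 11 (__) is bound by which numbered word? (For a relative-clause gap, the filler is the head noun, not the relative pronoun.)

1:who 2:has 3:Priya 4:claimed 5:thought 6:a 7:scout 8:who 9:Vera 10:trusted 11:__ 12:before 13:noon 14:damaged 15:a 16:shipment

7

The marked gap is inside the relative clause, the direct object of "trusted".
Its filler is the head noun "scout" (via "who"), at word 7.
(The other dependency links word 1 to a gap after word 4.)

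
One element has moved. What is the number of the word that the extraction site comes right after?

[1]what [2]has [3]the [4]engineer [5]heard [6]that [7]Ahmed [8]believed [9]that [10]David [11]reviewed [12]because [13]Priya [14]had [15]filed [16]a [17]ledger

11

The displaced element is "what" (word 1).
It is linked across 2 clause boundaries (that → that).
It functions as the direct object of "reviewed", so the gap sits immediately after word 11 ("reviewed").
Base order: The engineer has heard that Ahmed believed that David reviewed what because Priya had filed a ledger.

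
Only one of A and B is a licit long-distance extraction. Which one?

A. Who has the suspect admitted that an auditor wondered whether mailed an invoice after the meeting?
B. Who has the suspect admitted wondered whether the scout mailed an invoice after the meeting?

B

In A, the wh-phrase is extracted from inside a wh-island (introduced by "whether"), which blocks movement.
In B, the extraction path crosses only that-complement boundaries, which are transparent.
So B is grammatical.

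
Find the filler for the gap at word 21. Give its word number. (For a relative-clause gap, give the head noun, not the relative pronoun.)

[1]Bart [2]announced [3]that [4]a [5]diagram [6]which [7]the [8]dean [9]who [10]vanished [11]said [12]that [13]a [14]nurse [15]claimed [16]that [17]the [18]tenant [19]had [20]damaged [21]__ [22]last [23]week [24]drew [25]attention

5

The gap at 21 is the object of "damaged", inside a relative clause.
The relative pronoun is "which" (word 6); it is bound by the head noun immediately before it.
Its filler is the head noun "diagram", at word 5.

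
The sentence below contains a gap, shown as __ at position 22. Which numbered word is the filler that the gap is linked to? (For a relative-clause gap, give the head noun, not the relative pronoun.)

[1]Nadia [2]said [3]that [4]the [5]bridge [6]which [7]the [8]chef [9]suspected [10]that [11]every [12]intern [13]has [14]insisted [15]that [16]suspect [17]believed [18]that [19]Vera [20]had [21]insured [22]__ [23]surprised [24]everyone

The gap at 22 is the object of "insured", inside a relative clause.
The relative pronoun is "which" (word 6); it is bound by the head noun immediately before it.
Its filler is the head noun "bridge", at word 5.

5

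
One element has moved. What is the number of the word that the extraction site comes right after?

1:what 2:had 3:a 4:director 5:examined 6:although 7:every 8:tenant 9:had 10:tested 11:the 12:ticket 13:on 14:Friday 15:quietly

The displaced element is "what" (word 1).
It functions as the direct object of "examined", so the gap sits immediately after word 5 ("examined").
Base order: A director had examined what although every tenant had tested the ticket on Friday quietly.

5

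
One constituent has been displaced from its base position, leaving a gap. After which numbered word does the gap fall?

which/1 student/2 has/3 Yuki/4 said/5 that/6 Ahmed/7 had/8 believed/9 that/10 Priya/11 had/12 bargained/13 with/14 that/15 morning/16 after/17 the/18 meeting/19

The displaced element is "which student" (word 2).
It is linked across 2 clause boundaries (that → that).
It functions as the object of the preposition "with" of "bargained", so the gap sits immediately after word 14 ("with").
Base order: Yuki has said that Ahmed had believed that Priya had bargained with which student that morning after the meeting.

14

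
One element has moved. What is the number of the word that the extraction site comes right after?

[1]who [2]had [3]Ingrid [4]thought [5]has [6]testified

4

The displaced element is "who" (word 1).
It is linked across 1 clause boundary (Ø).
It functions as the subject of "testified", so the gap sits immediately after word 4 ("thought").
Base order: Ingrid had thought that who has testified.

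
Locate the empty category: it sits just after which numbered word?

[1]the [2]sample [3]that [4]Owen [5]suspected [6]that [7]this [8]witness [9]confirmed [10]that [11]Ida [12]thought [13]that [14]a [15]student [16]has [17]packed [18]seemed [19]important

17

The displaced element is "the sample" (word 2).
It is linked across 3 clause boundaries (that → that → that).
It functions as the direct object of "packed", so the gap sits immediately after word 17 ("packed").
Base order: Owen suspected that this witness confirmed that Ida thought that a student has packed the sample.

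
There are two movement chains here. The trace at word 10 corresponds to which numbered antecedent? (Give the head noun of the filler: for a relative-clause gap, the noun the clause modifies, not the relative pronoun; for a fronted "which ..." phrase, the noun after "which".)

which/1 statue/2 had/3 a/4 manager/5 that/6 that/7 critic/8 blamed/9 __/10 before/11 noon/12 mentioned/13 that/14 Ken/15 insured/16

The marked gap is inside the relative clause, the direct object of "blamed".
Its filler is the head noun "manager" (via "that"), at word 5.
(The other dependency links word 2 to a gap after word 16.)

5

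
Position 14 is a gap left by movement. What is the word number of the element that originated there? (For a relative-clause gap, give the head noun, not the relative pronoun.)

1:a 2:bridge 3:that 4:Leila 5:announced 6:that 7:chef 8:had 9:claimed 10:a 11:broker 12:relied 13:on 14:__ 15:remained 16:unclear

2

The gap at 14 is the prepositional object of "relied", inside a relative clause.
The relative pronoun is "that" (word 3); it is bound by the head noun immediately before it.
Its filler is the head noun "bridge", at word 2.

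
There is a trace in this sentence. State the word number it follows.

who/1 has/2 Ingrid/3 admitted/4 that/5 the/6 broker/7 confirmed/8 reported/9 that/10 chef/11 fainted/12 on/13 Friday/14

The displaced element is "who" (word 1).
It is linked across 2 clause boundaries (that → Ø).
It functions as the subject of "reported", so the gap sits immediately after word 8 ("confirmed").
Base order: Ingrid has admitted that the broker confirmed that who reported that chef fainted on Friday.

8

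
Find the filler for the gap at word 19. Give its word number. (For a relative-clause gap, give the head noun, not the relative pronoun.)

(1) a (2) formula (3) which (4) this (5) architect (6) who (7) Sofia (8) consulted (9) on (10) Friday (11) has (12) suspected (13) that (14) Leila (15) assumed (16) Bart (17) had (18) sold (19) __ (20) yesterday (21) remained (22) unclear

2

The gap at 19 is the object of "sold", inside a relative clause.
The relative pronoun is "which" (word 3); it is bound by the head noun immediately before it.
Its filler is the head noun "formula", at word 2.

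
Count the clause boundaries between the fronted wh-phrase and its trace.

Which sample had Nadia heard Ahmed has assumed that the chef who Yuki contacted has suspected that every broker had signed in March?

3

"which sample" is extracted from the object of "signed".
Boundaries crossed, outermost first: [Ø], [that], [that] — 3 in total.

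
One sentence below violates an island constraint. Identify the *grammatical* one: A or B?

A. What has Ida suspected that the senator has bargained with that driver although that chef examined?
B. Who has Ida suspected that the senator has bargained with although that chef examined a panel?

In A, the wh-phrase is extracted from inside an adjunct island (introduced by "although"), which blocks movement.
In B, the extraction path crosses only that-complement boundaries, which are transparent.
So B is grammatical.

B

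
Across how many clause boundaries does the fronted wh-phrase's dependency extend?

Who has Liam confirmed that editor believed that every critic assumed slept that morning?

3

"who" is extracted from the subject of "slept".
Boundaries crossed, outermost first: [Ø], [that], [Ø] — 3 in total.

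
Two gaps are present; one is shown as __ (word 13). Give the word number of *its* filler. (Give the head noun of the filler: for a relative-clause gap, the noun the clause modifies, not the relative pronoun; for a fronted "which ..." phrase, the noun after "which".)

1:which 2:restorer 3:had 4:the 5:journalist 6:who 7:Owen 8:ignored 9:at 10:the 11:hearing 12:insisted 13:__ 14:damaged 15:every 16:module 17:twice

2

The marked gap is the subject of "damaged".
Its filler is the fronted wh-phrase "which restorer", at word 2.
(The other dependency links word 5 to a gap after word 8.)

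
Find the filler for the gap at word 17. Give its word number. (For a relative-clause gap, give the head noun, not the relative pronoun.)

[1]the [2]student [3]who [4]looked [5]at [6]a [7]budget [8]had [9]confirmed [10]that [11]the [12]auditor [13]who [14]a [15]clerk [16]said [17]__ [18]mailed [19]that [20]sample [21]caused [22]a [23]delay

The gap at 17 is the subject of "mailed", inside a relative clause.
The relative pronoun is "who" (word 13); it is bound by the head noun immediately before it.
Its filler is the head noun "auditor", at word 12.

12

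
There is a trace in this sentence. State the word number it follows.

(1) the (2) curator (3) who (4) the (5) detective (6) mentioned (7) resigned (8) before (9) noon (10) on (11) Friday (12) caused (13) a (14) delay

6

The displaced element is "the curator" (word 2).
It is linked across 1 clause boundary (Ø).
It functions as the subject of "resigned", so the gap sits immediately after word 6 ("mentioned").
Base order: The detective mentioned that the curator resigned before noon on Friday.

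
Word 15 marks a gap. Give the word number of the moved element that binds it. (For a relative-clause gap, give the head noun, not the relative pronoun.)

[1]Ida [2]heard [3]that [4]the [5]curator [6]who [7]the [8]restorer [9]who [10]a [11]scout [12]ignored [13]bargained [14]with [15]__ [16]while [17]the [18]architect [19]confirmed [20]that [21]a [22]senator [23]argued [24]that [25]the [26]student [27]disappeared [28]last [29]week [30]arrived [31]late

5

The gap at 15 is the prepositional object of "bargained", inside a relative clause.
The relative pronoun is "who" (word 6); it is bound by the head noun immediately before it.
Its filler is the head noun "curator", at word 5.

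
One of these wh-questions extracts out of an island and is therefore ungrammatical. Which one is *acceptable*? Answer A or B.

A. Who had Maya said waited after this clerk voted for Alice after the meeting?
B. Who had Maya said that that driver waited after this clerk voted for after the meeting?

In B, the wh-phrase is extracted from inside an adjunct island (introduced by "after"), which blocks movement.
In A, the extraction path crosses only that-complement boundaries, which are transparent.
So A is grammatical.

A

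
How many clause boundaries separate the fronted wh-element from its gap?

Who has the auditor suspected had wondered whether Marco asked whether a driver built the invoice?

1

"who" is extracted from the subject of "wondered".
Boundaries crossed, outermost first: [Ø] — 1 in total.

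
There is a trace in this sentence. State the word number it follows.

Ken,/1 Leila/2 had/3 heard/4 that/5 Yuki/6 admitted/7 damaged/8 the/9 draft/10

7

The displaced element is "Ken" (word 1).
It is linked across 2 clause boundaries (that → Ø).
It functions as the subject of "damaged", so the gap sits immediately after word 7 ("admitted").
Base order: Leila had heard that Yuki admitted that Ken damaged the draft.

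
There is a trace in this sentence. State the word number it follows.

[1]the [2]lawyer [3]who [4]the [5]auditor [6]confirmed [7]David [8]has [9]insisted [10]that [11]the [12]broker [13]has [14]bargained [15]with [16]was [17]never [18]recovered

The displaced element is "the lawyer" (word 2).
It is linked across 2 clause boundaries (Ø → that).
It functions as the object of the preposition "with" of "bargained", so the gap sits immediately after word 15 ("with").
Base order: The auditor confirmed David has insisted that the broker has bargained with the lawyer.

15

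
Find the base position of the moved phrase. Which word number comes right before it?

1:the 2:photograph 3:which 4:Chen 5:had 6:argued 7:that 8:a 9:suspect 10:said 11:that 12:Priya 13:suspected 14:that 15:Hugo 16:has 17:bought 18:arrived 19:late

The displaced element is "the photograph" (word 2).
It is linked across 3 clause boundaries (that → that → that).
It functions as the direct object of "bought", so the gap sits immediately after word 17 ("bought").
Base order: Chen had argued that a suspect said that Priya suspected that Hugo has bought the photograph.

17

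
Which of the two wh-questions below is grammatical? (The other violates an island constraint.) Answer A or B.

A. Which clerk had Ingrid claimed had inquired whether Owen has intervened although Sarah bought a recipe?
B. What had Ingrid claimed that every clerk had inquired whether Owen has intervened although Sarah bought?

In B, the wh-phrase is extracted from inside a wh-island (introduced by "whether"), which blocks movement.
In A, the extraction path crosses only that-complement boundaries, which are transparent.
So A is grammatical.

A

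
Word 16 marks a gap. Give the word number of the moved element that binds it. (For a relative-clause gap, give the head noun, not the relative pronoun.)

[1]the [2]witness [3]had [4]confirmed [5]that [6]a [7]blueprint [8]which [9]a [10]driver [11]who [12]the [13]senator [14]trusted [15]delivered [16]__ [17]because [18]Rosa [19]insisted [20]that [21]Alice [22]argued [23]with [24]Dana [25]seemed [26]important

The gap at 16 is the object of "delivered", inside a relative clause.
The relative pronoun is "which" (word 8); it is bound by the head noun immediately before it.
Its filler is the head noun "blueprint", at word 7.

7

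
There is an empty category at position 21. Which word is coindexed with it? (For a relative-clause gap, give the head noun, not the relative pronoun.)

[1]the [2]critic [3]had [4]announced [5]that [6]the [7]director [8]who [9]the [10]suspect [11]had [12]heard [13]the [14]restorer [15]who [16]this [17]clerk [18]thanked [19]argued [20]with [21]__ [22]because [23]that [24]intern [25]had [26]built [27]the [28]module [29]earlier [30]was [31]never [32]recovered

The gap at 21 is the prepositional object of "argued", inside a relative clause.
The relative pronoun is "who" (word 8); it is bound by the head noun immediately before it.
Its filler is the head noun "director", at word 7.

7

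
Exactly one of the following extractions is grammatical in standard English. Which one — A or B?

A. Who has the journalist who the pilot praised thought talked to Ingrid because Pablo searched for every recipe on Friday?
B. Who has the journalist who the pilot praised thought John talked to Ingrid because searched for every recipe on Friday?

A

In B, the wh-phrase is extracted from inside an adjunct island (introduced by "because"), which blocks movement.
In A, the extraction path crosses only that-complement boundaries, which are transparent.
So A is grammatical.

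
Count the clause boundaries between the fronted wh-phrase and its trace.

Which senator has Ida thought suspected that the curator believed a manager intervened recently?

1

"which senator" is extracted from the subject of "suspected".
Boundaries crossed, outermost first: [Ø] — 1 in total.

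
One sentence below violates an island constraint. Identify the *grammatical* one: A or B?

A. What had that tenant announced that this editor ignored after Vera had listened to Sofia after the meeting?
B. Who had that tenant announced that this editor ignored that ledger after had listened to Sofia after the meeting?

A

In B, the wh-phrase is extracted from inside an adjunct island (introduced by "after"), which blocks movement.
In A, the extraction path crosses only that-complement boundaries, which are transparent.
So A is grammatical.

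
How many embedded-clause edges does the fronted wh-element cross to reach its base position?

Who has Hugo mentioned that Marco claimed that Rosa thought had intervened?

3

"who" is extracted from the subject of "intervened".
Boundaries crossed, outermost first: [that], [that], [Ø] — 3 in total.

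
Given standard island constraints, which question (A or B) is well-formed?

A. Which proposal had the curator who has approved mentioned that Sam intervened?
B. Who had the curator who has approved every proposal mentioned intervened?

B

In A, the wh-phrase is extracted from inside a complex-NP island (relative clause) (introduced by "who"), which blocks movement.
In B, the extraction path crosses only that-complement boundaries, which are transparent.
So B is grammatical.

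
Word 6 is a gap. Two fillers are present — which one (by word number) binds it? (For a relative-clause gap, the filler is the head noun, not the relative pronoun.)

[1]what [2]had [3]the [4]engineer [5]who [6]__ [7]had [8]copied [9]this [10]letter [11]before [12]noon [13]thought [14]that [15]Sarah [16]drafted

The marked gap is inside the relative clause, the subject of "copied".
Its filler is the head noun "engineer" (via "who"), at word 4.
(The other dependency links word 1 to a gap after word 16.)

4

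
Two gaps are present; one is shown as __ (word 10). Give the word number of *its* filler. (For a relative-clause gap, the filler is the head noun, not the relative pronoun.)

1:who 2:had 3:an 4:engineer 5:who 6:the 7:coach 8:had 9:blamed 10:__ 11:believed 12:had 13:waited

4

The marked gap is inside the relative clause, the direct object of "blamed".
Its filler is the head noun "engineer" (via "who"), at word 4.
(The other dependency links word 1 to a gap after word 11.)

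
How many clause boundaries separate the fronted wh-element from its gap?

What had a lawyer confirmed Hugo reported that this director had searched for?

2

"what" is extracted from the PP object of "searched".
Boundaries crossed, outermost first: [Ø], [that] — 2 in total.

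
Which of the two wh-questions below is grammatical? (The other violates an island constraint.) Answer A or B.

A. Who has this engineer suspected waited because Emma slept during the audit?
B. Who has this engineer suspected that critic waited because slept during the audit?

In B, the wh-phrase is extracted from inside an adjunct island (introduced by "because"), which blocks movement.
In A, the extraction path crosses only that-complement boundaries, which are transparent.
So A is grammatical.

A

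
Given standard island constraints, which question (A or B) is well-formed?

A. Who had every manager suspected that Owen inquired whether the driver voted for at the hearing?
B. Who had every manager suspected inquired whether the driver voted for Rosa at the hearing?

B

In A, the wh-phrase is extracted from inside a wh-island (introduced by "whether"), which blocks movement.
In B, the extraction path crosses only that-complement boundaries, which are transparent.
So B is grammatical.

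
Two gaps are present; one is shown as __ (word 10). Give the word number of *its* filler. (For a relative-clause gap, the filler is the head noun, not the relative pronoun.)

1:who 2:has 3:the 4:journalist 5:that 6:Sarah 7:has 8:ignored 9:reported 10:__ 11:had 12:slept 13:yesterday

1

The marked gap is the subject of "slept".
Its filler is the fronted wh-phrase "who", at word 1.
(The other dependency links word 4 to a gap after word 8.)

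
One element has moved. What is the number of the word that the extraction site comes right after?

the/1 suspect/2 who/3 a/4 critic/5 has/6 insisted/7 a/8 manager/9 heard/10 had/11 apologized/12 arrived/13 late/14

The displaced element is "the suspect" (word 2).
It is linked across 2 clause boundaries (Ø → Ø).
It functions as the subject of "apologized", so the gap sits immediately after word 10 ("heard").
Base order: A critic has insisted a manager heard that the suspect had apologized.

10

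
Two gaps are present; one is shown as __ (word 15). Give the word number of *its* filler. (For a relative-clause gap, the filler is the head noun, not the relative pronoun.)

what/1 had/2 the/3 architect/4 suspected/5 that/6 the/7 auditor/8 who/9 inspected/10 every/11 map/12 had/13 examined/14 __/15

The marked gap is the direct object of "examined".
Its filler is the fronted wh-phrase "what", at word 1.
(The other dependency links word 8 to a gap after word 9.)

1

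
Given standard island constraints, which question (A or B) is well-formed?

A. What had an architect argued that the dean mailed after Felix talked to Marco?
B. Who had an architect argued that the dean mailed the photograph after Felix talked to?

A

In B, the wh-phrase is extracted from inside an adjunct island (introduced by "after"), which blocks movement.
In A, the extraction path crosses only that-complement boundaries, which are transparent.
So A is grammatical.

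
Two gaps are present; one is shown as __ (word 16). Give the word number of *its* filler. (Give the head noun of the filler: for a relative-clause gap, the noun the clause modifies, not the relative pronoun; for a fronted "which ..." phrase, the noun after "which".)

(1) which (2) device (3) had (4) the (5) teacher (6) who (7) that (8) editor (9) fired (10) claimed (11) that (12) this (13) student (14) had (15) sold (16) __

2

The marked gap is the direct object of "sold".
Its filler is the fronted wh-phrase "which device", at word 2.
(The other dependency links word 5 to a gap after word 9.)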